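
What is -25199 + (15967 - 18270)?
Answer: -27502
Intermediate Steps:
-25199 + (15967 - 18270) = -25199 - 2303 = -27502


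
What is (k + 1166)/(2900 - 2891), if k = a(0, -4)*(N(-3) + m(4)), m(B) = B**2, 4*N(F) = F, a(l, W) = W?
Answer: 1105/9 ≈ 122.78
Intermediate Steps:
N(F) = F/4
k = -61 (k = -4*((1/4)*(-3) + 4**2) = -4*(-3/4 + 16) = -4*61/4 = -61)
(k + 1166)/(2900 - 2891) = (-61 + 1166)/(2900 - 2891) = 1105/9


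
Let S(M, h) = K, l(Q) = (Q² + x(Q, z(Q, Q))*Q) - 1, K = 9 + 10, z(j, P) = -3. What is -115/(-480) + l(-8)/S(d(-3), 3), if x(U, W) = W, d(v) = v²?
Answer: 8789/1824 ≈ 4.8185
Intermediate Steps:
K = 19
l(Q) = -1 + Q² - 3*Q (l(Q) = (Q² - 3*Q) - 1 = -1 + Q² - 3*Q)
S(M, h) = 19
-115/(-480) + l(-8)/S(d(-3), 3) = -115/(-480) + (-1 + (-8)² - 3*(-8))/19 = -115*(-1/480) + (-1 + 64 + 24)*(1/19) = 23/96 + 87*(1/19) = 23/96 + 87/19 = 8789/1824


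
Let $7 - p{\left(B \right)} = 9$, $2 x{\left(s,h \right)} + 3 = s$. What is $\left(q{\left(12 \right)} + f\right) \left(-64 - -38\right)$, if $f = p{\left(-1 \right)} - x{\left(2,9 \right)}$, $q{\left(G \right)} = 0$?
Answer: $39$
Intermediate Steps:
$x{\left(s,h \right)} = - \frac{3}{2} + \frac{s}{2}$
$p{\left(B \right)} = -2$ ($p{\left(B \right)} = 7 - 9 = -2$)
$f = - \frac{3}{2}$ ($f = -2 - \left(- \frac{3}{2} + \frac{1}{2} \cdot 2\right) = -2 - \left(- \frac{3}{2} + 1\right) = -2 - - \frac{1}{2} = -2 + \frac{1}{2} = - \frac{3}{2} \approx -1.5$)
$\left(q{\left(12 \right)} + f\right) \left(-64 - -38\right) = \left(0 - \frac{3}{2}\right) \left(-64 - -38\right) = - \frac{3 \left(-64 + 38\right)}{2} = \left(- \frac{3}{2}\right) \left(-26\right) = 39$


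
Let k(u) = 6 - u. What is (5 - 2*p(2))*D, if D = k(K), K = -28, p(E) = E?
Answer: 34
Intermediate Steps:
D = 34 (D = 6 - 1*(-28) = 6 + 28 = 34)
(5 - 2*p(2))*D = (5 - 2*2)*34 = (5 - 4)*34 = 1*34 = 34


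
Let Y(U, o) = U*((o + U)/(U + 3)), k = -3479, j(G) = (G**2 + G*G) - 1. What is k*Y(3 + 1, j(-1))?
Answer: -9940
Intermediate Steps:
j(G) = -1 + 2*G**2 (j(G) = (G**2 + G**2) - 1 = 2*G**2 - 1 = -1 + 2*G**2)
Y(U, o) = U*(U + o)/(3 + U) (Y(U, o) = U*((U + o)/(3 + U)) = U*(U + o)/(3 + U))
k*Y(3 + 1, j(-1)) = -3479*(3 + 1)*((3 + 1) + (-1 + 2*(-1)**2))/(3 + (3 + 1)) = -13916*(4 + (-1 + 2*1))/(3 + 4) = -13916*(4 + (-1 + 2))/7 = -13916*(4 + 1)/7 = -13916*5/7 = -3479*20/7 = -9940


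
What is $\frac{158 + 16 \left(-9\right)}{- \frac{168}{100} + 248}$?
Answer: $\frac{175}{3079} \approx 0.056837$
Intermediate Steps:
$\frac{158 + 16 \left(-9\right)}{- \frac{168}{100} + 248} = \frac{158 - 144}{\left(-168\right) \frac{1}{100} + 248} = \frac{14}{- \frac{42}{25} + 248} = \frac{14}{\frac{6158}{25}} = 14 \cdot \frac{25}{6158} = \frac{175}{3079}$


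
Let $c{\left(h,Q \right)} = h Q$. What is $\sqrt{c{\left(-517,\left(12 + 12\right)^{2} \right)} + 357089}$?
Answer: $\sqrt{59297} \approx 243.51$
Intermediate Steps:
$c{\left(h,Q \right)} = Q h$
$\sqrt{c{\left(-517,\left(12 + 12\right)^{2} \right)} + 357089} = \sqrt{\left(12 + 12\right)^{2} \left(-517\right) + 357089} = \sqrt{24^{2} \left(-517\right) + 357089} = \sqrt{576 \left(-517\right) + 357089} = \sqrt{-297792 + 357089} = \sqrt{59297}$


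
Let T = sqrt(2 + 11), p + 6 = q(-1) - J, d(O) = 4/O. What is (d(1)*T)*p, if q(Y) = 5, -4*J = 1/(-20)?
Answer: -81*sqrt(13)/20 ≈ -14.602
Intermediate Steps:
J = 1/80 (J = -1/4/(-20) = -1/4*(-1/20) = 1/80 ≈ 0.012500)
p = -81/80 (p = -6 + (5 - 1*1/80) = -6 + (5 - 1/80) = -6 + 399/80 = -81/80 ≈ -1.0125)
T = sqrt(13) ≈ 3.6056
(d(1)*T)*p = ((4/1)*sqrt(13))*(-81/80) = ((4*1)*sqrt(13))*(-81/80) = (4*sqrt(13))*(-81/80) = -81*sqrt(13)/20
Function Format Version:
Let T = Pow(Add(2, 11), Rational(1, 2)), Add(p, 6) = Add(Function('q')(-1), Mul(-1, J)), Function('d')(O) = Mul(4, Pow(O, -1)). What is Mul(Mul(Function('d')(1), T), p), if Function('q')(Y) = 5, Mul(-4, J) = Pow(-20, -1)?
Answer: Mul(Rational(-81, 20), Pow(13, Rational(1, 2))) ≈ -14.602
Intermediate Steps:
J = Rational(1, 80) (J = Mul(Rational(-1, 4), Pow(-20, -1)) = Mul(Rational(-1, 4), Rational(-1, 20)) = Rational(1, 80) ≈ 0.012500)
p = Rational(-81, 80) (p = Add(-6, Add(5, Mul(-1, Rational(1, 80)))) = Add(-6, Add(5, Rational(-1, 80))) = Add(-6, Rational(399, 80)) = Rational(-81, 80) ≈ -1.0125)
T = Pow(13, Rational(1, 2)) ≈ 3.6056
Mul(Mul(Function('d')(1), T), p) = Mul(Mul(Mul(4, Pow(1, -1)), Pow(13, Rational(1, 2))), Rational(-81, 80)) = Mul(Mul(Mul(4, 1), Pow(13, Rational(1, 2))), Rational(-81, 80)) = Mul(Mul(4, Pow(13, Rational(1, 2))), Rational(-81, 80)) = Mul(Rational(-81, 20), Pow(13, Rational(1, 2)))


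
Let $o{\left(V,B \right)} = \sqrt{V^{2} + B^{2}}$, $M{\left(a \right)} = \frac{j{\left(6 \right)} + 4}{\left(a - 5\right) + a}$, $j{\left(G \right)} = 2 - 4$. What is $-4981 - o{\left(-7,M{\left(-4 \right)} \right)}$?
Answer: $-4981 - \frac{\sqrt{8285}}{13} \approx -4988.0$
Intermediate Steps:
$j{\left(G \right)} = -2$
$M{\left(a \right)} = \frac{2}{-5 + 2 a}$ ($M{\left(a \right)} = \frac{-2 + 4}{\left(a - 5\right) + a} = \frac{2}{\left(-5 + a\right) + a} = \frac{2}{-5 + 2 a}$)
$o{\left(V,B \right)} = \sqrt{B^{2} + V^{2}}$
$-4981 - o{\left(-7,M{\left(-4 \right)} \right)} = -4981 - \sqrt{\left(\frac{2}{-5 + 2 \left(-4\right)}\right)^{2} + \left(-7\right)^{2}} = -4981 - \sqrt{\left(\frac{2}{-5 - 8}\right)^{2} + 49} = -4981 - \sqrt{\left(\frac{2}{-13}\right)^{2} + 49} = -4981 - \sqrt{\left(2 \left(- \frac{1}{13}\right)\right)^{2} + 49} = -4981 - \sqrt{\left(- \frac{2}{13}\right)^{2} + 49} = -4981 - \sqrt{\frac{4}{169} + 49} = -4981 - \sqrt{\frac{8285}{169}} = -4981 - \frac{\sqrt{8285}}{13}$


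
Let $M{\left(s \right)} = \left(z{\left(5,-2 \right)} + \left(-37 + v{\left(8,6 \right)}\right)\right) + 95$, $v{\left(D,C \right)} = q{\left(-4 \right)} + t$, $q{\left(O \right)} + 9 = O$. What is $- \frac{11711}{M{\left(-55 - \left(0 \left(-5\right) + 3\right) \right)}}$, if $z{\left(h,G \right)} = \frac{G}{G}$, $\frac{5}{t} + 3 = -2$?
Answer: $- \frac{11711}{45} \approx -260.24$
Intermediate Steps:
$t = -1$ ($t = \frac{5}{-3 - 2} = \frac{5}{-5} = 5 \left(- \frac{1}{5}\right) = -1$)
$q{\left(O \right)} = -9 + O$
$z{\left(h,G \right)} = 1$
$v{\left(D,C \right)} = -14$ ($v{\left(D,C \right)} = \left(-9 - 4\right) - 1 = -13 - 1 = -14$)
$M{\left(s \right)} = 45$ ($M{\left(s \right)} = \left(1 - 51\right) + 95 = -50 + 95 = 45$)
$- \frac{11711}{M{\left(-55 - \left(0 \left(-5\right) + 3\right) \right)}} = - \frac{11711}{45}$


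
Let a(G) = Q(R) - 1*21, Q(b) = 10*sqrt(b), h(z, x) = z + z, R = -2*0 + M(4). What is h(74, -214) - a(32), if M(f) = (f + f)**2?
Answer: 89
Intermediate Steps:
M(f) = 4*f**2 (M(f) = (2*f)**2 = 4*f**2)
R = 64 (R = -2*0 + 4*4**2 = 0 + 4*16 = 0 + 64 = 64)
h(z, x) = 2*z
a(G) = 59 (a(G) = 10*sqrt(64) - 1*21 = 10*8 - 21 = 80 - 21 = 59)
h(74, -214) - a(32) = 2*74 - 1*59 = 148 - 59 = 89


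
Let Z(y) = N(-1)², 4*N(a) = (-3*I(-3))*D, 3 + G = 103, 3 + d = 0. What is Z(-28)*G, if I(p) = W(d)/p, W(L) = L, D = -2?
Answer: 225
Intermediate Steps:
d = -3 (d = -3 + 0 = -3)
G = 100 (G = -3 + 103 = 100)
I(p) = -3/p
N(a) = 3/2 (N(a) = (-(-9)/(-3)*(-2))/4 = (-(-9)*(-1)/3*(-2))/4 = (-3*1*(-2))/4 = (-3*(-2))/4 = (¼)*6 = 3/2)
Z(y) = 9/4 (Z(y) = (3/2)² = 9/4)
Z(-28)*G = (9/4)*100 = 225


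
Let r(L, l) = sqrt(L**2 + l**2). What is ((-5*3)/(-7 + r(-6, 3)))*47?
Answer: 4935/4 + 2115*sqrt(5)/4 ≈ 2416.1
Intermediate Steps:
((-5*3)/(-7 + r(-6, 3)))*47 = ((-5*3)/(-7 + sqrt((-6)**2 + 3**2)))*47 = -15/(-7 + sqrt(36 + 9))*47 = -15/(-7 + sqrt(45))*47 = -15/(-7 + 3*sqrt(5))*47 = -705/(-7 + 3*sqrt(5))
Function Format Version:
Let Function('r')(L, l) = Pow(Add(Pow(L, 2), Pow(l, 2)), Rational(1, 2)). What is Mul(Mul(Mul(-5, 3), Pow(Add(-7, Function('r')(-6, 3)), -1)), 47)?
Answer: Add(Rational(4935, 4), Mul(Rational(2115, 4), Pow(5, Rational(1, 2)))) ≈ 2416.1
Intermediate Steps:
Mul(Mul(Mul(-5, 3), Pow(Add(-7, Function('r')(-6, 3)), -1)), 47) = Mul(Mul(Mul(-5, 3), Pow(Add(-7, Pow(Add(Pow(-6, 2), Pow(3, 2)), Rational(1, 2))), -1)), 47) = Mul(Mul(-15, Pow(Add(-7, Pow(Add(36, 9), Rational(1, 2))), -1)), 47) = Mul(Mul(-15, Pow(Add(-7, Pow(45, Rational(1, 2))), -1)), 47) = Mul(Mul(-15, Pow(Add(-7, Mul(3, Pow(5, Rational(1, 2)))), -1)), 47) = Mul(-705, Pow(Add(-7, Mul(3, Pow(5, Rational(1, 2)))), -1))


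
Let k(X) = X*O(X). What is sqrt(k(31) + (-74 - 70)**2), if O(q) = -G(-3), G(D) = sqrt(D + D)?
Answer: sqrt(20736 - 31*I*sqrt(6)) ≈ 144.0 - 0.2637*I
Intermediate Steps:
G(D) = sqrt(2)*sqrt(D) (G(D) = sqrt(2*D) = sqrt(2)*sqrt(D))
O(q) = -I*sqrt(6) (O(q) = -sqrt(2)*sqrt(-3) = -sqrt(2)*I*sqrt(3) = -I*sqrt(6))
k(X) = -I*X*sqrt(6) (k(X) = X*(-I*sqrt(6)) = -I*X*sqrt(6))
sqrt(k(31) + (-74 - 70)**2) = sqrt(-1*I*31*sqrt(6) + (-74 - 70)**2) = sqrt(-31*I*sqrt(6) + (-144)**2) = sqrt(-31*I*sqrt(6) + 20736) = sqrt(20736 - 31*I*sqrt(6))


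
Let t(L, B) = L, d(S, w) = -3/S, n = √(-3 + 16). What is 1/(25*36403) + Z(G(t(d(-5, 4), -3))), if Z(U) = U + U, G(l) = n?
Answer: 1/910075 + 2*√13 ≈ 7.2111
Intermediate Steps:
n = √13 ≈ 3.6056
G(l) = √13
Z(U) = 2*U
1/(25*36403) + Z(G(t(d(-5, 4), -3))) = 1/(25*36403) + 2*√13 = 1/910075 + 2*√13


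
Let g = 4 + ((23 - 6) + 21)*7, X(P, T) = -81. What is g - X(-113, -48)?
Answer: 351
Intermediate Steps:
g = 270 (g = 4 + (17 + 21)*7 = 4 + 38*7 = 4 + 266 = 270)
g - X(-113, -48) = 270 - 1*(-81) = 270 + 81 = 351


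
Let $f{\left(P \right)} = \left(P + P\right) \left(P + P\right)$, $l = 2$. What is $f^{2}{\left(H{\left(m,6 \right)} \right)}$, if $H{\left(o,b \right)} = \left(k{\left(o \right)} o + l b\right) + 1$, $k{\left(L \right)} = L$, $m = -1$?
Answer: $614656$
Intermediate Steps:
$H{\left(o,b \right)} = 1 + o^{2} + 2 b$ ($H{\left(o,b \right)} = \left(o o + 2 b\right) + 1 = \left(o^{2} + 2 b\right) + 1 = 1 + o^{2} + 2 b$)
$f{\left(P \right)} = 4 P^{2}$ ($f{\left(P \right)} = 2 P 2 P = 4 P^{2}$)
$f^{2}{\left(H{\left(m,6 \right)} \right)} = \left(4 \left(1 + \left(-1\right)^{2} + 2 \cdot 6\right)^{2}\right)^{2} = \left(4 \left(1 + 1 + 12\right)^{2}\right)^{2} = \left(4 \cdot 14^{2}\right)^{2} = \left(4 \cdot 196\right)^{2} = 784^{2} = 614656$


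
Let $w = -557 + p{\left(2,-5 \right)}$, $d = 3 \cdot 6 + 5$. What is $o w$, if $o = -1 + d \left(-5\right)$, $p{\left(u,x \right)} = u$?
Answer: $64380$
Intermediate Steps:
$d = 23$ ($d = 18 + 5 = 23$)
$o = -116$ ($o = -1 + 23 \left(-5\right) = -1 - 115 = -116$)
$w = -555$ ($w = -557 + 2 = -555$)
$o w = \left(-116\right) \left(-555\right) = 64380$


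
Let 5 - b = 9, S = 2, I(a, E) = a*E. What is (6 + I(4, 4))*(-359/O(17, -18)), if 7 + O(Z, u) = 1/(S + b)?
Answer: 15796/15 ≈ 1053.1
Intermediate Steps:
I(a, E) = E*a
b = -4 (b = 5 - 1*9 = 5 - 9 = -4)
O(Z, u) = -15/2 (O(Z, u) = -7 + 1/(2 - 4) = -7 + 1/(-2) = -7 - ½ = -15/2)
(6 + I(4, 4))*(-359/O(17, -18)) = (6 + 4*4)*(-359/(-15/2)) = (6 + 16)*(-359*(-2/15)) = 22*(718/15) = 15796/15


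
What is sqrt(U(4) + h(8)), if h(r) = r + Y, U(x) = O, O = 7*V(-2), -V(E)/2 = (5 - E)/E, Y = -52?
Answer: sqrt(5) ≈ 2.2361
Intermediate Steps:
V(E) = -2*(5 - E)/E
O = 49 (O = 7*(2 - 10/(-2)) = 7*(2 - 10*(-1/2)) = 7*(2 + 5) = 7*7 = 49)
U(x) = 49
h(r) = -52 + r (h(r) = r - 52 = -52 + r)
sqrt(U(4) + h(8)) = sqrt(49 + (-52 + 8)) = sqrt(49 - 44) = sqrt(5)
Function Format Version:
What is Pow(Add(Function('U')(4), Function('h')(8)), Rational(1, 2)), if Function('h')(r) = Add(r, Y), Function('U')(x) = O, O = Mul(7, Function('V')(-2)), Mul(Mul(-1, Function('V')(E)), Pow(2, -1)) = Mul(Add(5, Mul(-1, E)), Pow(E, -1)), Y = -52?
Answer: Pow(5, Rational(1, 2)) ≈ 2.2361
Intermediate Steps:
Function('V')(E) = Mul(-2, Pow(E, -1), Add(5, Mul(-1, E))) (Function('V')(E) = Mul(-2, Mul(Add(5, Mul(-1, E)), Pow(E, -1))) = Mul(-2, Mul(Pow(E, -1), Add(5, Mul(-1, E)))) = Mul(-2, Pow(E, -1), Add(5, Mul(-1, E))))
O = 49 (O = Mul(7, Add(2, Mul(-10, Pow(-2, -1)))) = Mul(7, Add(2, Mul(-10, Rational(-1, 2)))) = Mul(7, Add(2, 5)) = Mul(7, 7) = 49)
Function('U')(x) = 49
Function('h')(r) = Add(-52, r) (Function('h')(r) = Add(r, -52) = Add(-52, r))
Pow(Add(Function('U')(4), Function('h')(8)), Rational(1, 2)) = Pow(Add(49, Add(-52, 8)), Rational(1, 2)) = Pow(Add(49, -44), Rational(1, 2)) = Pow(5, Rational(1, 2))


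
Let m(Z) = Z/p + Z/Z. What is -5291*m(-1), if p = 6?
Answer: -26455/6 ≈ -4409.2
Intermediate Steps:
m(Z) = 1 + Z/6 (m(Z) = Z/6 + Z/Z = Z*(⅙) + 1 = Z/6 + 1 = 1 + Z/6)
-5291*m(-1) = -5291*(1 + (⅙)*(-1)) = -5291*(1 - ⅙) = -5291*⅚ = -26455/6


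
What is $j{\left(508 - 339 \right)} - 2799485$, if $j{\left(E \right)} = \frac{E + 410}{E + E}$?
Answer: $- \frac{946225351}{338} \approx -2.7995 \cdot 10^{6}$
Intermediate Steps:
$j{\left(E \right)} = \frac{410 + E}{2 E}$
$j{\left(508 - 339 \right)} - 2799485 = \frac{410 + \left(508 - 339\right)}{2 \left(508 - 339\right)} - 2799485 = \frac{410 + 169}{2 \cdot 169} - 2799485 = \frac{1}{2} \cdot \frac{1}{169} \cdot 579 - 2799485 = \frac{579}{338} - 2799485 = - \frac{946225351}{338}$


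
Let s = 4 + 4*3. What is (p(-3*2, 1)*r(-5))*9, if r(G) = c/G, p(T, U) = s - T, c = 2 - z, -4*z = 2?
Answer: -99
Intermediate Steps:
z = -1/2 (z = -1/4*2 = -1/2 ≈ -0.50000)
s = 16 (s = 4 + 12 = 16)
c = 5/2 (c = 2 - 1*(-1/2) = 2 + 1/2 = 5/2 ≈ 2.5000)
p(T, U) = 16 - T
r(G) = 5/(2*G)
(p(-3*2, 1)*r(-5))*9 = ((16 - (-3)*2)*((5/2)/(-5)))*9 = ((16 - 1*(-6))*((5/2)*(-1/5)))*9 = ((16 + 6)*(-1/2))*9 = (22*(-1/2))*9 = -11*9 = -99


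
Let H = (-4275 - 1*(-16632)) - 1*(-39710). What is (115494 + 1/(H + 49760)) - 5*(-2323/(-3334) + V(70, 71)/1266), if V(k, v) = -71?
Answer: 12409367198409844/107448970497 ≈ 1.1549e+5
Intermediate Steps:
H = 52067 (H = (-4275 + 16632) + 39710 = 12357 + 39710 = 52067)
(115494 + 1/(H + 49760)) - 5*(-2323/(-3334) + V(70, 71)/1266) = (115494 + 1/(52067 + 49760)) - 5*(-2323/(-3334) - 71/1266) = (115494 + 1/101827) - 5*(-2323*(-1/3334) - 71*1/1266) = (115494 + 1/101827) - 5*(2323/3334 - 71/1266) = 11760407539/101827 - 5*676051/1055211 = 11760407539/101827 - 1*3380255/1055211 = 11760407539/101827 - 3380255/1055211 = 12409367198409844/107448970497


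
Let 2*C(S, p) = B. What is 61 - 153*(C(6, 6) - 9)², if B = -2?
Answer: -15239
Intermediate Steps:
C(S, p) = -1 (C(S, p) = (½)*(-2) = -1)
61 - 153*(C(6, 6) - 9)² = 61 - 153*(-1 - 9)² = 61 - 153*(-10)² = 61 - 153*100 = 61 - 15300 = -15239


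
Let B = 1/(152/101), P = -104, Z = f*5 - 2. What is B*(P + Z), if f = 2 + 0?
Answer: -1212/19 ≈ -63.789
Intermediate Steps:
f = 2
Z = 8 (Z = 2*5 - 2 = 10 - 2 = 8)
B = 101/152 (B = 1/(152*(1/101)) = 1/(152/101) = 101/152 ≈ 0.66447)
B*(P + Z) = 101*(-104 + 8)/152 = (101/152)*(-96) = -1212/19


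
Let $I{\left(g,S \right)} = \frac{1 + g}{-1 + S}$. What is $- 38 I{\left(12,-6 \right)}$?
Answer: $\frac{494}{7} \approx 70.571$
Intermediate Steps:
$I{\left(g,S \right)} = \frac{1 + g}{-1 + S}$
$- 38 I{\left(12,-6 \right)} = - 38 \frac{1 + 12}{-1 - 6} = - 38 \frac{1}{-7} \cdot 13 = - 38 \left(\left(- \frac{1}{7}\right) 13\right) = \left(-38\right) \left(- \frac{13}{7}\right) = \frac{494}{7}$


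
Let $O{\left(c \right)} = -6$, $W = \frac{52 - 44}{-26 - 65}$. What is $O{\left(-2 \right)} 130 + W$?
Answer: $- \frac{70988}{91} \approx -780.09$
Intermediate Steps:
$W = - \frac{8}{91}$ ($W = \frac{8}{-91} = 8 \left(- \frac{1}{91}\right) = - \frac{8}{91} \approx -0.087912$)
$O{\left(-2 \right)} 130 + W = \left(-6\right) 130 - \frac{8}{91} = -780 - \frac{8}{91} = - \frac{70988}{91}$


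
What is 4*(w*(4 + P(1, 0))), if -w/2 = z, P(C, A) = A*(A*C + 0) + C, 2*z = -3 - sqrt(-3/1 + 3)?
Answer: 60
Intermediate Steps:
z = -3/2 (z = (-3 - sqrt(-3/1 + 3))/2 = (-3 - sqrt(-3*1 + 3))/2 = (-3 - sqrt(-3 + 3))/2 = (-3 - sqrt(0))/2 = (-3 - 1*0)/2 = (-3 + 0)/2 = (1/2)*(-3) = -3/2 ≈ -1.5000)
P(C, A) = C + C*A**2 (P(C, A) = A*(A*C) + C = C*A**2 + C = C + C*A**2)
w = 3 (w = -2*(-3/2) = 3)
4*(w*(4 + P(1, 0))) = 4*(3*(4 + 1*(1 + 0**2))) = 4*(3*(4 + 1*(1 + 0))) = 4*(3*(4 + 1*1)) = 4*(3*(4 + 1)) = 4*(3*5) = 4*15 = 60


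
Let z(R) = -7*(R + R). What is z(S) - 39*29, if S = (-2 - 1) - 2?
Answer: -1061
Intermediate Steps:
S = -5 (S = -3 - 2 = -5)
z(R) = -14*R
z(S) - 39*29 = -14*(-5) - 39*29 = 70 - 1131 = -1061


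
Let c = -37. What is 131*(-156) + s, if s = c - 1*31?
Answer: -20504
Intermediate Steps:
s = -68 (s = -37 - 1*31 = -37 - 31 = -68)
131*(-156) + s = 131*(-156) - 68 = -20436 - 68 = -20504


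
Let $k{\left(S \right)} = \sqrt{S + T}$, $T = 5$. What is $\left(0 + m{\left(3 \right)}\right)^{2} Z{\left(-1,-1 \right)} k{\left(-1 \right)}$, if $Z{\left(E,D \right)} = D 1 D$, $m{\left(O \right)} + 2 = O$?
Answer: $2$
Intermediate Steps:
$m{\left(O \right)} = -2 + O$
$k{\left(S \right)} = \sqrt{5 + S}$ ($k{\left(S \right)} = \sqrt{S + 5} = \sqrt{5 + S}$)
$Z{\left(E,D \right)} = D^{2}$ ($Z{\left(E,D \right)} = D D = D^{2}$)
$\left(0 + m{\left(3 \right)}\right)^{2} Z{\left(-1,-1 \right)} k{\left(-1 \right)} = \left(0 + \left(-2 + 3\right)\right)^{2} \left(-1\right)^{2} \sqrt{5 - 1} = \left(0 + 1\right)^{2} \cdot 1 \sqrt{4} = 1^{2} \cdot 1 \cdot 2 = 1 \cdot 1 \cdot 2 = 1 \cdot 2 = 2$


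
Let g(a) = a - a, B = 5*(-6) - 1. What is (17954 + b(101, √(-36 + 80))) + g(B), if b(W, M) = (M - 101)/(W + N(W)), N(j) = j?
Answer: 35907/2 + √11/101 ≈ 17954.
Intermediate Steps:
B = -31 (B = -30 - 1 = -31)
g(a) = 0
b(W, M) = (-101 + M)/(2*W) (b(W, M) = (M - 101)/(W + W) = (-101 + M)/((2*W)) = (-101 + M)*(1/(2*W)) = (-101 + M)/(2*W))
(17954 + b(101, √(-36 + 80))) + g(B) = (17954 + (½)*(-101 + √(-36 + 80))/101) + 0 = (17954 + (½)*(1/101)*(-101 + √44)) + 0 = (17954 + (½)*(1/101)*(-101 + 2*√11)) + 0 = (17954 + (-½ + √11/101)) + 0 = (35907/2 + √11/101) + 0 = 35907/2 + √11/101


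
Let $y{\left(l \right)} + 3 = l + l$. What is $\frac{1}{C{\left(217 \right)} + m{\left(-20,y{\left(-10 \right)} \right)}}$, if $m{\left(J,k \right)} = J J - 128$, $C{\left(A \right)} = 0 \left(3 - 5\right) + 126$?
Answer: $\frac{1}{398} \approx 0.0025126$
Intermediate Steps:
$C{\left(A \right)} = 126$ ($C{\left(A \right)} = 0 \left(-2\right) + 126 = 0 + 126 = 126$)
$y{\left(l \right)} = -3 + 2 l$ ($y{\left(l \right)} = -3 + \left(l + l\right) = -3 + 2 l$)
$m{\left(J,k \right)} = -128 + J^{2}$ ($m{\left(J,k \right)} = J^{2} - 128 = -128 + J^{2}$)
$\frac{1}{C{\left(217 \right)} + m{\left(-20,y{\left(-10 \right)} \right)}} = \frac{1}{126 - \left(128 - \left(-20\right)^{2}\right)} = \frac{1}{126 + \left(-128 + 400\right)} = \frac{1}{126 + 272} = \frac{1}{398}$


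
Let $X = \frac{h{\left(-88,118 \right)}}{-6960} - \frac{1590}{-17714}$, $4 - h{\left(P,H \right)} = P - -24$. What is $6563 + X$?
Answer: $\frac{101144807071}{15411180} \approx 6563.1$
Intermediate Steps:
$h{\left(P,H \right)} = -20 - P$ ($h{\left(P,H \right)} = 4 - \left(P - -24\right) = 4 - \left(P + 24\right) = 4 - \left(24 + P\right) = -20 - P$)
$X = \frac{1232731}{15411180}$ ($X = \frac{-20 - -88}{-6960} - \frac{1590}{-17714} = \left(-20 + 88\right) \left(- \frac{1}{6960}\right) - - \frac{795}{8857} = 68 \left(- \frac{1}{6960}\right) + \frac{795}{8857} = - \frac{17}{1740} + \frac{795}{8857} = \frac{1232731}{15411180} \approx 0.079989$)
$6563 + X = 6563 + \frac{1232731}{15411180} = \frac{101144807071}{15411180}$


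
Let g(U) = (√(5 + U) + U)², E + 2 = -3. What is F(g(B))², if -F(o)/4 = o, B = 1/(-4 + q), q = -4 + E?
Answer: 11155472/28561 - 426496*√13/28561 ≈ 336.74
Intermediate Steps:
E = -5 (E = -2 - 3 = -5)
q = -9 (q = -4 - 5 = -9)
B = -1/13 (B = 1/(-4 - 9) = 1/(-13) = -1/13 ≈ -0.076923)
g(U) = (U + √(5 + U))²
F(o) = -4*o
F(g(B))² = (-4*(-1/13 + √(5 - 1/13))²)² = (-4*(-1/13 + √(64/13))²)² = (-4*(-1/13 + 8*√13/13)²)² = 16*(-1/13 + 8*√13/13)⁴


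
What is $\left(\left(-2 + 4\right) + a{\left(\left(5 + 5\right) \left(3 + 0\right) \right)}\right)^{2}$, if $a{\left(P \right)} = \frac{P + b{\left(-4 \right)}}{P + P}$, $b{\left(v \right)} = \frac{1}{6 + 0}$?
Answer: $\frac{811801}{129600} \approx 6.2639$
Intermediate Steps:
$b{\left(v \right)} = \frac{1}{6}$
$a{\left(P \right)} = \frac{\frac{1}{6} + P}{2 P}$ ($a{\left(P \right)} = \frac{P + \frac{1}{6}}{P + P} = \frac{\frac{1}{6} + P}{2 P}$)
$\left(\left(-2 + 4\right) + a{\left(\left(5 + 5\right) \left(3 + 0\right) \right)}\right)^{2} = \left(\left(-2 + 4\right) + \frac{1 + 6 \left(5 + 5\right) \left(3 + 0\right)}{12 \left(5 + 5\right) \left(3 + 0\right)}\right)^{2} = \left(2 + \frac{1 + 6 \cdot 10 \cdot 3}{12 \cdot 10 \cdot 3}\right)^{2} = \left(2 + \frac{1 + 6 \cdot 30}{12 \cdot 30}\right)^{2} = \left(2 + \frac{1}{12} \cdot \frac{1}{30} \left(1 + 180\right)\right)^{2} = \left(2 + \frac{1}{12} \cdot \frac{1}{30} \cdot 181\right)^{2} = \left(2 + \frac{181}{360}\right)^{2} = \left(\frac{901}{360}\right)^{2} = \frac{811801}{129600}$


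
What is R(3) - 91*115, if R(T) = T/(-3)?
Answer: -10466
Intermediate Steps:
R(T) = -T/3 (R(T) = T*(-⅓) = -T/3)
R(3) - 91*115 = -⅓*3 - 91*115 = -1 - 10465 = -10466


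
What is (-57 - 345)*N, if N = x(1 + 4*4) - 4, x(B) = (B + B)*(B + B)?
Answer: -463104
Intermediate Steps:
x(B) = 4*B**2 (x(B) = (2*B)*(2*B) = 4*B**2)
N = 1152 (N = 4*(1 + 4*4)**2 - 4 = 4*(1 + 16)**2 - 4 = 4*17**2 - 4 = 4*289 - 4 = 1156 - 4 = 1152)
(-57 - 345)*N = (-57 - 345)*1152 = -402*1152 = -463104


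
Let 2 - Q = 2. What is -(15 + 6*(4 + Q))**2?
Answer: -1521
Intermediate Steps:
Q = 0 (Q = 2 - 1*2 = 2 - 2 = 0)
-(15 + 6*(4 + Q))**2 = -(15 + 6*(4 + 0))**2 = -(15 + 6*4)**2 = -(15 + 24)**2 = -1*39**2 = -1*1521 = -1521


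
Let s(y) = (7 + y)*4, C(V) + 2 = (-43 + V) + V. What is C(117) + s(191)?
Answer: 981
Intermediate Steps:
C(V) = -45 + 2*V (C(V) = -2 + ((-43 + V) + V) = -2 + (-43 + 2*V) = -45 + 2*V)
s(y) = 28 + 4*y
C(117) + s(191) = (-45 + 2*117) + (28 + 4*191) = (-45 + 234) + (28 + 764) = 189 + 792 = 981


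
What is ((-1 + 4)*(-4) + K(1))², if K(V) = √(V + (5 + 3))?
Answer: 81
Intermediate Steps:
K(V) = √(8 + V) (K(V) = √(V + 8) = √(8 + V))
((-1 + 4)*(-4) + K(1))² = ((-1 + 4)*(-4) + √(8 + 1))² = (3*(-4) + √9)² = (-12 + 3)² = (-9)² = 81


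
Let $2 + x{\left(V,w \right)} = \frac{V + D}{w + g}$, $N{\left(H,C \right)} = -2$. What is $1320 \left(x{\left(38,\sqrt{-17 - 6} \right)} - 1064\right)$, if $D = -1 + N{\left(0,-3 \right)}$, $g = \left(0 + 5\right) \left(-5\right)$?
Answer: $- \frac{38040365}{27} - \frac{1925 i \sqrt{23}}{27} \approx -1.4089 \cdot 10^{6} - 341.92 i$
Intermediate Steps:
$g = -25$ ($g = 5 \left(-5\right) = -25$)
$D = -3$ ($D = -1 - 2 = -3$)
$x{\left(V,w \right)} = -2 + \frac{-3 + V}{-25 + w}$ ($x{\left(V,w \right)} = -2 + \frac{V - 3}{w - 25} = -2 + \frac{-3 + V}{-25 + w}$)
$1320 \left(x{\left(38,\sqrt{-17 - 6} \right)} - 1064\right) = 1320 \left(\frac{47 + 38 - 2 \sqrt{-17 - 6}}{-25 + \sqrt{-17 - 6}} - 1064\right) = 1320 \left(\frac{47 + 38 - 2 \sqrt{-23}}{-25 + \sqrt{-23}} - 1064\right) = 1320 \left(\frac{47 + 38 - 2 i \sqrt{23}}{-25 + i \sqrt{23}} - 1064\right) = 1320 \left(\frac{85 - 2 i \sqrt{23}}{-25 + i \sqrt{23}} - 1064\right) = 1320 \left(-1064 + \frac{85 - 2 i \sqrt{23}}{-25 + i \sqrt{23}}\right) = -1404480 + \frac{1320 \left(85 - 2 i \sqrt{23}\right)}{-25 + i \sqrt{23}}$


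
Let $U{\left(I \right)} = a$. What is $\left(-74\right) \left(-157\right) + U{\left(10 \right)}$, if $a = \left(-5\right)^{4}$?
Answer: $12243$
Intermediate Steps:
$a = 625$
$U{\left(I \right)} = 625$
$\left(-74\right) \left(-157\right) + U{\left(10 \right)} = \left(-74\right) \left(-157\right) + 625 = 11618 + 625 = 12243$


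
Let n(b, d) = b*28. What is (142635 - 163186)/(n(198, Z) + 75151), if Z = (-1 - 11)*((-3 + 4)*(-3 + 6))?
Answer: -20551/80695 ≈ -0.25467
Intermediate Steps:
Z = -36 (Z = -12*3 = -36)
n(b, d) = 28*b
(142635 - 163186)/(n(198, Z) + 75151) = (142635 - 163186)/(28*198 + 75151) = -20551/(5544 + 75151) = -20551/80695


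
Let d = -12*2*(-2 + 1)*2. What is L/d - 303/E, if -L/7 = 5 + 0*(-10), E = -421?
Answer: -191/20208 ≈ -0.0094517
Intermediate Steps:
L = -35 (L = -7*(5 + 0*(-10)) = -7*(5 + 0) = -7*5 = -35)
d = 48 (d = -12*2*(-1)*2 = -(-24)*2 = -12*(-4) = 48)
L/d - 303/E = -35/48 - 303/(-421) = -35*1/48 - 303*(-1/421) = -35/48 + 303/421 = -191/20208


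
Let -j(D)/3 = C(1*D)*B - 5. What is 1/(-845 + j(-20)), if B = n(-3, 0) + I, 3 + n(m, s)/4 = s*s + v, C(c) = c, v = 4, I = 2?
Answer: -1/470 ≈ -0.0021277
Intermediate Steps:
n(m, s) = 4 + 4*s² (n(m, s) = -12 + 4*(s*s + 4) = -12 + 4*(s² + 4) = -12 + 4*(4 + s²) = -12 + (16 + 4*s²) = 4 + 4*s²)
B = 6 (B = (4 + 4*0²) + 2 = (4 + 4*0) + 2 = (4 + 0) + 2 = 4 + 2 = 6)
j(D) = 15 - 18*D (j(D) = -3*((1*D)*6 - 5) = -3*(D*6 - 5) = -3*(6*D - 5) = -3*(-5 + 6*D) = 15 - 18*D)
1/(-845 + j(-20)) = 1/(-845 + (15 - 18*(-20))) = 1/(-845 + (15 + 360)) = 1/(-845 + 375) = 1/(-470) = -1/470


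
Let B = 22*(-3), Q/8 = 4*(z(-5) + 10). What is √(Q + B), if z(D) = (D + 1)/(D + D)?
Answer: √6670/5 ≈ 16.334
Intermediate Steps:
z(D) = (1 + D)/(2*D) (z(D) = (1 + D)/((2*D)) = (1 + D)*(1/(2*D)) = (1 + D)/(2*D))
Q = 1664/5 (Q = 8*(4*((½)*(1 - 5)/(-5) + 10)) = 8*(4*((½)*(-⅕)*(-4) + 10)) = 8*(4*(⅖ + 10)) = 8*(4*(52/5)) = 8*(208/5) = 1664/5 ≈ 332.80)
B = -66
√(Q + B) = √(1664/5 - 66) = √(1334/5) = √6670/5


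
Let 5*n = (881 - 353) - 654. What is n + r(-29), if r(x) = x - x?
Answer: -126/5 ≈ -25.200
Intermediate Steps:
r(x) = 0
n = -126/5 (n = ((881 - 353) - 654)/5 = (528 - 654)/5 = (⅕)*(-126) = -126/5 ≈ -25.200)
n + r(-29) = -126/5 + 0 = -126/5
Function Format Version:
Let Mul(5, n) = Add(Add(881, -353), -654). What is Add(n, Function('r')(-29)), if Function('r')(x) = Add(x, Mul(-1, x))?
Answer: Rational(-126, 5) ≈ -25.200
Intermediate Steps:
Function('r')(x) = 0
n = Rational(-126, 5) (n = Mul(Rational(1, 5), Add(Add(881, -353), -654)) = Mul(Rational(1, 5), Add(528, -654)) = Mul(Rational(1, 5), -126) = Rational(-126, 5) ≈ -25.200)
Add(n, Function('r')(-29)) = Add(Rational(-126, 5), 0) = Rational(-126, 5)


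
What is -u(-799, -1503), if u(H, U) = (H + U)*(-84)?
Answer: -193368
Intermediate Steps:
u(H, U) = -84*H - 84*U
-u(-799, -1503) = -(-84*(-799) - 84*(-1503)) = -(67116 + 126252) = -1*193368 = -193368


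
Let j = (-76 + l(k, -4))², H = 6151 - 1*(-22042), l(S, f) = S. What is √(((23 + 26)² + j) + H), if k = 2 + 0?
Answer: √36070 ≈ 189.92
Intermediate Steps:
k = 2
H = 28193 (H = 6151 + 22042 = 28193)
j = 5476 (j = (-76 + 2)² = (-74)² = 5476)
√(((23 + 26)² + j) + H) = √(((23 + 26)² + 5476) + 28193) = √((49² + 5476) + 28193) = √((2401 + 5476) + 28193) = √(7877 + 28193) = √36070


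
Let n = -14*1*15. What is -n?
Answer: 210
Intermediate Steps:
n = -210 (n = -14*15 = -210)
-n = -1*(-210) = 210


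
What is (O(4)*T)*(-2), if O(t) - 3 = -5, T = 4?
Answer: 16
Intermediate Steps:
O(t) = -2 (O(t) = 3 - 5 = -2)
(O(4)*T)*(-2) = -2*4*(-2) = -8*(-2) = 16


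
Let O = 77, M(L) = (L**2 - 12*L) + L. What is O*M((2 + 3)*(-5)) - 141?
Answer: 69159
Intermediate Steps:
M(L) = L**2 - 11*L
O*M((2 + 3)*(-5)) - 141 = 77*(((2 + 3)*(-5))*(-11 + (2 + 3)*(-5))) - 141 = 77*((5*(-5))*(-11 + 5*(-5))) - 141 = 77*(-25*(-11 - 25)) - 141 = 77*(-25*(-36)) - 141 = 77*900 - 141 = 69300 - 141 = 69159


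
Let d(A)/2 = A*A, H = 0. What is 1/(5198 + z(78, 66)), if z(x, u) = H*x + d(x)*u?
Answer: 1/808286 ≈ 1.2372e-6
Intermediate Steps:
d(A) = 2*A² (d(A) = 2*(A*A) = 2*A²)
z(x, u) = 2*u*x² (z(x, u) = 0*x + (2*x²)*u = 0 + 2*u*x² = 2*u*x²)
1/(5198 + z(78, 66)) = 1/(5198 + 2*66*78²) = 1/(5198 + 2*66*6084) = 1/(5198 + 803088) = 1/808286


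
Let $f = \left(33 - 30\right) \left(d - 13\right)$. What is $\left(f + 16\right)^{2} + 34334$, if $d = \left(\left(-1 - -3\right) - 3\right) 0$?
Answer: $34863$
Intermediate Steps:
$d = 0$ ($d = \left(\left(-1 + 3\right) - 3\right) 0 = \left(2 - 3\right) 0 = \left(-1\right) 0 = 0$)
$f = -39$ ($f = \left(33 - 30\right) \left(0 - 13\right) = 3 \left(-13\right) = -39$)
$\left(f + 16\right)^{2} + 34334 = \left(-39 + 16\right)^{2} + 34334 = \left(-23\right)^{2} + 34334 = 529 + 34334 = 34863$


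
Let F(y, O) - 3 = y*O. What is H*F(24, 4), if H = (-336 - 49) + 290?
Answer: -9405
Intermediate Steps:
F(y, O) = 3 + O*y (F(y, O) = 3 + y*O = 3 + O*y)
H = -95 (H = -385 + 290 = -95)
H*F(24, 4) = -95*(3 + 4*24) = -95*(3 + 96) = -95*99 = -9405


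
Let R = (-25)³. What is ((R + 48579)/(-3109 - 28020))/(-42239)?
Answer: 32954/1314857831 ≈ 2.5063e-5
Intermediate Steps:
R = -15625
((R + 48579)/(-3109 - 28020))/(-42239) = ((-15625 + 48579)/(-3109 - 28020))/(-42239) = (32954/(-31129))*(-1/42239) = (32954*(-1/31129))*(-1/42239) = -32954/31129*(-1/42239) = 32954/1314857831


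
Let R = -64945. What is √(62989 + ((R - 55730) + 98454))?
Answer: 56*√13 ≈ 201.91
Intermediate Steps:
√(62989 + ((R - 55730) + 98454)) = √(62989 + ((-64945 - 55730) + 98454)) = √(62989 + (-120675 + 98454)) = √(62989 - 22221) = √40768 = 56*√13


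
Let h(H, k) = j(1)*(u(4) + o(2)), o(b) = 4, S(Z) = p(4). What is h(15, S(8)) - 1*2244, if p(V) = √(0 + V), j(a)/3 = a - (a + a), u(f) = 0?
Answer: -2256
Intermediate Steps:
j(a) = -3*a (j(a) = 3*(a - (a + a)) = 3*(a - 2*a) = 3*(-a) = -3*a)
p(V) = √V
S(Z) = 2 (S(Z) = √4 = 2)
h(H, k) = -12 (h(H, k) = (-3*1)*(0 + 4) = -3*4 = -12)
h(15, S(8)) - 1*2244 = -12 - 1*2244 = -12 - 2244 = -2256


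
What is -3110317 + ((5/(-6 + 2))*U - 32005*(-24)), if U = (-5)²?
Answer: -9368913/4 ≈ -2.3422e+6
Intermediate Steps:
U = 25
-3110317 + ((5/(-6 + 2))*U - 32005*(-24)) = -3110317 + ((5/(-6 + 2))*25 - 32005*(-24)) = -3110317 + ((5/(-4))*25 - 865*(-888)) = -3110317 + (-¼*5*25 + 768120) = -3110317 + (-5/4*25 + 768120) = -3110317 + (-125/4 + 768120) = -3110317 + 3072355/4 = -9368913/4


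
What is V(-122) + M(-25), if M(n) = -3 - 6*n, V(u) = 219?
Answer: 366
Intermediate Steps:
V(-122) + M(-25) = 219 + (-3 - 6*(-25)) = 219 + (-3 + 150) = 219 + 147 = 366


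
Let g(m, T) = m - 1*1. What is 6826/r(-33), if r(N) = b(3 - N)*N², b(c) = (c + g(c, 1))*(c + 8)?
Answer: 3413/1701018 ≈ 0.0020064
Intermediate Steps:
g(m, T) = -1 + m (g(m, T) = m - 1 = -1 + m)
b(c) = (-1 + 2*c)*(8 + c) (b(c) = (c + (-1 + c))*(c + 8) = (-1 + 2*c)*(8 + c))
r(N) = N²*(37 - 15*N + 2*(3 - N)²) (r(N) = (-8 + 2*(3 - N)² + 15*(3 - N))*N² = (-8 + 2*(3 - N)² + (45 - 15*N))*N² = (37 - 15*N + 2*(3 - N)²)*N² = N²*(37 - 15*N + 2*(3 - N)²))
6826/r(-33) = 6826/(((-33)²*(55 - 27*(-33) + 2*(-33)²))) = 6826/((1089*(55 + 891 + 2*1089))) = 6826/((1089*(55 + 891 + 2178))) = 6826/((1089*3124)) = 6826/3402036 = 6826*(1/3402036) = 3413/1701018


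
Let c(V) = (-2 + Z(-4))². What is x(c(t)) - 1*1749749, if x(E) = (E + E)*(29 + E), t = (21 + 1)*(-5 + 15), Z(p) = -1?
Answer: -1749065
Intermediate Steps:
t = 220 (t = 22*10 = 220)
c(V) = 9 (c(V) = (-2 - 1)² = (-3)² = 9)
x(E) = 2*E*(29 + E) (x(E) = (2*E)*(29 + E) = 2*E*(29 + E))
x(c(t)) - 1*1749749 = 2*9*(29 + 9) - 1*1749749 = 2*9*38 - 1749749 = 684 - 1749749 = -1749065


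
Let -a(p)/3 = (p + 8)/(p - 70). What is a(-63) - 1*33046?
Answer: -4395283/133 ≈ -33047.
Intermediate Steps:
a(p) = -3*(8 + p)/(-70 + p) (a(p) = -3*(p + 8)/(p - 70) = -3*(8 + p)/(-70 + p))
a(-63) - 1*33046 = 3*(-8 - 1*(-63))/(-70 - 63) - 1*33046 = 3*(-8 + 63)/(-133) - 33046 = 3*(-1/133)*55 - 33046 = -165/133 - 33046 = -4395283/133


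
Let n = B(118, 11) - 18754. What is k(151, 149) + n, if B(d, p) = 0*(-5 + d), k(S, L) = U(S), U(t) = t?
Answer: -18603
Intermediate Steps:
k(S, L) = S
B(d, p) = 0
n = -18754 (n = 0 - 18754 = -18754)
k(151, 149) + n = 151 - 18754 = -18603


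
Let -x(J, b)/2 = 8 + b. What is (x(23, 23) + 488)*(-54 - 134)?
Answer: -80088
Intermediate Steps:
x(J, b) = -16 - 2*b (x(J, b) = -2*(8 + b) = -16 - 2*b)
(x(23, 23) + 488)*(-54 - 134) = ((-16 - 2*23) + 488)*(-54 - 134) = ((-16 - 46) + 488)*(-188) = (-62 + 488)*(-188) = 426*(-188) = -80088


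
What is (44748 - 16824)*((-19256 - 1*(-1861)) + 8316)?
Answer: -253521996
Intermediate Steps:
(44748 - 16824)*((-19256 - 1*(-1861)) + 8316) = 27924*((-19256 + 1861) + 8316) = 27924*(-17395 + 8316) = 27924*(-9079) = -253521996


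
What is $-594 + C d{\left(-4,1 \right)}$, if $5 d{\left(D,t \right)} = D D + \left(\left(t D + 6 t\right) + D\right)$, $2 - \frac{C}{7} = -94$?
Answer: $\frac{6438}{5} \approx 1287.6$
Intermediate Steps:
$C = 672$ ($C = 14 - -658 = 14 + 658 = 672$)
$d{\left(D,t \right)} = \frac{D}{5} + \frac{D^{2}}{5} + \frac{6 t}{5} + \frac{D t}{5}$ ($d{\left(D,t \right)} = \frac{D D + \left(\left(t D + 6 t\right) + D\right)}{5} = \frac{D^{2} + \left(\left(D t + 6 t\right) + D\right)}{5} = \frac{D^{2} + \left(\left(6 t + D t\right) + D\right)}{5} = \frac{D^{2} + \left(D + 6 t + D t\right)}{5} = \frac{D + D^{2} + 6 t + D t}{5} = \frac{D}{5} + \frac{D^{2}}{5} + \frac{6 t}{5} + \frac{D t}{5}$)
$-594 + C d{\left(-4,1 \right)} = -594 + 672 \left(\frac{1}{5} \left(-4\right) + \frac{\left(-4\right)^{2}}{5} + \frac{6}{5} \cdot 1 + \frac{1}{5} \left(-4\right) 1\right) = -594 + 672 \left(- \frac{4}{5} + \frac{1}{5} \cdot 16 + \frac{6}{5} - \frac{4}{5}\right) = -594 + 672 \left(- \frac{4}{5} + \frac{16}{5} + \frac{6}{5} - \frac{4}{5}\right) = -594 + 672 \cdot \frac{14}{5} = -594 + \frac{9408}{5} = \frac{6438}{5}$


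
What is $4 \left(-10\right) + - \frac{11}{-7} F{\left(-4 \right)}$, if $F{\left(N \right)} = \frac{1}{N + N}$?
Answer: $- \frac{2251}{56} \approx -40.196$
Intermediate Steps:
$F{\left(N \right)} = \frac{1}{2 N}$
$4 \left(-10\right) + - \frac{11}{-7} F{\left(-4 \right)} = 4 \left(-10\right) + - \frac{11}{-7} \frac{1}{2 \left(-4\right)} = -40 + \left(-11\right) \left(- \frac{1}{7}\right) \frac{1}{2} \left(- \frac{1}{4}\right) = -40 + \frac{11}{7} \left(- \frac{1}{8}\right) = -40 - \frac{11}{56} = - \frac{2251}{56}$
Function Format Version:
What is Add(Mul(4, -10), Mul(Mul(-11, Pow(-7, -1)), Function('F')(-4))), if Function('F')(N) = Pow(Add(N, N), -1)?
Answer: Rational(-2251, 56) ≈ -40.196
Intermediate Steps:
Function('F')(N) = Mul(Rational(1, 2), Pow(N, -1)) (Function('F')(N) = Pow(Mul(2, N), -1) = Mul(Rational(1, 2), Pow(N, -1)))
Add(Mul(4, -10), Mul(Mul(-11, Pow(-7, -1)), Function('F')(-4))) = Add(Mul(4, -10), Mul(Mul(-11, Pow(-7, -1)), Mul(Rational(1, 2), Pow(-4, -1)))) = Add(-40, Mul(Mul(-11, Rational(-1, 7)), Mul(Rational(1, 2), Rational(-1, 4)))) = Add(-40, Mul(Rational(11, 7), Rational(-1, 8))) = Add(-40, Rational(-11, 56)) = Rational(-2251, 56)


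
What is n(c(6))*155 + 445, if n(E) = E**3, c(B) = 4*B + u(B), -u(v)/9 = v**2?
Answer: -4184999555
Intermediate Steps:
u(v) = -9*v**2
c(B) = -9*B**2 + 4*B (c(B) = 4*B - 9*B**2 = -9*B**2 + 4*B)
n(c(6))*155 + 445 = (6*(4 - 9*6))**3*155 + 445 = (6*(4 - 54))**3*155 + 445 = (6*(-50))**3*155 + 445 = (-300)**3*155 + 445 = -27000000*155 + 445 = -4185000000 + 445 = -4184999555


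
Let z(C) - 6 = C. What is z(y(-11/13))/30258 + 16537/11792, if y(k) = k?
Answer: 3252842581/2319215184 ≈ 1.4026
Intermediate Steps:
z(C) = 6 + C
z(y(-11/13))/30258 + 16537/11792 = (6 - 11/13)/30258 + 16537/11792 = (6 - 11*1/13)*(1/30258) + 16537*(1/11792) = (6 - 11/13)*(1/30258) + 16537/11792 = (67/13)*(1/30258) + 16537/11792 = 67/393354 + 16537/11792 = 3252842581/2319215184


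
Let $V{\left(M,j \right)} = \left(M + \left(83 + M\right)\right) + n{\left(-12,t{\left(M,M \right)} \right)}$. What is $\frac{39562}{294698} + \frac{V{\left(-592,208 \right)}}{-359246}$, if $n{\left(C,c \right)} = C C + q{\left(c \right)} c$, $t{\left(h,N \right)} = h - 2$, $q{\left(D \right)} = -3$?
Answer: $\frac{6984682201}{52934538854} \approx 0.13195$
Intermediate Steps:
$t{\left(h,N \right)} = -2 + h$
$n{\left(C,c \right)} = C^{2} - 3 c$ ($n{\left(C,c \right)} = C C - 3 c = C^{2} - 3 c$)
$V{\left(M,j \right)} = 233 - M$ ($V{\left(M,j \right)} = \left(M + \left(83 + M\right)\right) - \left(-144 + 3 \left(-2 + M\right)\right) = \left(83 + 2 M\right) + \left(144 - \left(-6 + 3 M\right)\right) = \left(83 + 2 M\right) - \left(-150 + 3 M\right) = 233 - M$)
$\frac{39562}{294698} + \frac{V{\left(-592,208 \right)}}{-359246} = \frac{39562}{294698} + \frac{233 - -592}{-359246} = 39562 \cdot \frac{1}{294698} + \left(233 + 592\right) \left(- \frac{1}{359246}\right) = \frac{19781}{147349} + 825 \left(- \frac{1}{359246}\right) = \frac{19781}{147349} - \frac{825}{359246} = \frac{6984682201}{52934538854}$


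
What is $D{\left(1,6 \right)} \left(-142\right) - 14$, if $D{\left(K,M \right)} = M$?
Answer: $-866$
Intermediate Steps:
$D{\left(1,6 \right)} \left(-142\right) - 14 = 6 \left(-142\right) - 14 = -852 - 14 = -866$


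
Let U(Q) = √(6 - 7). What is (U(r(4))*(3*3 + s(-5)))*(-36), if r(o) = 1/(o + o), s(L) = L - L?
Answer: -324*I ≈ -324.0*I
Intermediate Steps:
s(L) = 0
r(o) = 1/(2*o)
U(Q) = I (U(Q) = √(-1) = I)
(U(r(4))*(3*3 + s(-5)))*(-36) = (I*(3*3 + 0))*(-36) = (I*(9 + 0))*(-36) = (I*9)*(-36) = (9*I)*(-36) = -324*I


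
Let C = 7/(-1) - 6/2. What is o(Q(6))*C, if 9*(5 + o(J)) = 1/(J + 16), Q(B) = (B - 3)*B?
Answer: 7645/153 ≈ 49.967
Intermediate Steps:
Q(B) = B*(-3 + B) (Q(B) = (-3 + B)*B = B*(-3 + B))
C = -10 (C = 7*(-1) - 6*½ = -7 - 3 = -10)
o(J) = -5 + 1/(9*(16 + J)) (o(J) = -5 + 1/(9*(J + 16)) = -5 + 1/(9*(16 + J)))
o(Q(6))*C = ((-719 - 270*(-3 + 6))/(9*(16 + 6*(-3 + 6))))*(-10) = ((-719 - 270*3)/(9*(16 + 6*3)))*(-10) = ((-719 - 45*18)/(9*(16 + 18)))*(-10) = ((⅑)*(-719 - 810)/34)*(-10) = ((⅑)*(1/34)*(-1529))*(-10) = -1529/306*(-10) = 7645/153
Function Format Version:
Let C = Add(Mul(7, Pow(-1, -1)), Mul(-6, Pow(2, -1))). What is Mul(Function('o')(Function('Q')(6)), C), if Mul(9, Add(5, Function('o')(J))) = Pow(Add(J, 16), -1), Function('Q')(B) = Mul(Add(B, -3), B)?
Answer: Rational(7645, 153) ≈ 49.967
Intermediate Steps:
Function('Q')(B) = Mul(B, Add(-3, B)) (Function('Q')(B) = Mul(Add(-3, B), B) = Mul(B, Add(-3, B)))
C = -10 (C = Add(Mul(7, -1), Mul(-6, Rational(1, 2))) = Add(-7, -3) = -10)
Function('o')(J) = Add(-5, Mul(Rational(1, 9), Pow(Add(16, J), -1))) (Function('o')(J) = Add(-5, Mul(Rational(1, 9), Pow(Add(J, 16), -1))) = Add(-5, Mul(Rational(1, 9), Pow(Add(16, J), -1))))
Mul(Function('o')(Function('Q')(6)), C) = Mul(Mul(Rational(1, 9), Pow(Add(16, Mul(6, Add(-3, 6))), -1), Add(-719, Mul(-45, Mul(6, Add(-3, 6))))), -10) = Mul(Mul(Rational(1, 9), Pow(Add(16, Mul(6, 3)), -1), Add(-719, Mul(-45, Mul(6, 3)))), -10) = Mul(Mul(Rational(1, 9), Pow(Add(16, 18), -1), Add(-719, Mul(-45, 18))), -10) = Mul(Mul(Rational(1, 9), Pow(34, -1), Add(-719, -810)), -10) = Mul(Mul(Rational(1, 9), Rational(1, 34), -1529), -10) = Mul(Rational(-1529, 306), -10) = Rational(7645, 153)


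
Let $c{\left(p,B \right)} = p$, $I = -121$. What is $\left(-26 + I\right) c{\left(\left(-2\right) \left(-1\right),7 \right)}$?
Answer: $-294$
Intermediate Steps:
$\left(-26 + I\right) c{\left(\left(-2\right) \left(-1\right),7 \right)} = \left(-26 - 121\right) \left(\left(-2\right) \left(-1\right)\right) = \left(-147\right) 2 = -294$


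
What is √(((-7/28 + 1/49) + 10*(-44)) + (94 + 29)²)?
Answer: √2878999/14 ≈ 121.20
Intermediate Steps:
√(((-7/28 + 1/49) + 10*(-44)) + (94 + 29)²) = √(((-7*1/28 + 1*(1/49)) - 440) + 123²) = √(((-¼ + 1/49) - 440) + 15129) = √((-45/196 - 440) + 15129) = √(-86285/196 + 15129) = √(2878999/196) = √2878999/14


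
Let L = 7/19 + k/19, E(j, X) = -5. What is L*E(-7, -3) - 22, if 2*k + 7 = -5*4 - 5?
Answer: -373/19 ≈ -19.632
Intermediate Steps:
k = -16 (k = -7/2 + (-5*4 - 5)/2 = -7/2 + (-20 - 5)/2 = -7/2 + (1/2)*(-25) = -7/2 - 25/2 = -16)
L = -9/19 (L = 7/19 - 16/19 = -9/19 ≈ -0.47368)
L*E(-7, -3) - 22 = -9/19*(-5) - 22 = 45/19 - 22 = -373/19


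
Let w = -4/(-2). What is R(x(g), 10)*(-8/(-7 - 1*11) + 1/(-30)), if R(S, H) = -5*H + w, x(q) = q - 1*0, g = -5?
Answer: -296/15 ≈ -19.733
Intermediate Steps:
w = 2 (w = -4*(-½) = 2)
x(q) = q (x(q) = q + 0 = q)
R(S, H) = 2 - 5*H (R(S, H) = -5*H + 2 = 2 - 5*H)
R(x(g), 10)*(-8/(-7 - 1*11) + 1/(-30)) = (2 - 5*10)*(-8/(-7 - 1*11) + 1/(-30)) = (2 - 50)*(-8/(-7 - 11) + 1*(-1/30)) = -48*(-8/(-18) - 1/30) = -48*(-8*(-1/18) - 1/30) = -48*(4/9 - 1/30) = -48*37/90 = -296/15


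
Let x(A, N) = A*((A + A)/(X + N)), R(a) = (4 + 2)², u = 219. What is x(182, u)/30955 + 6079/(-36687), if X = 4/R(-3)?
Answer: -87302003539/559873519905 ≈ -0.15593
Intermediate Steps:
R(a) = 36 (R(a) = 6² = 36)
X = ⅑ (X = 4/36 = 4*(1/36) = ⅑ ≈ 0.11111)
x(A, N) = 2*A²/(⅑ + N) (x(A, N) = A*((A + A)/(⅑ + N)) = A*((2*A)/(⅑ + N)) = A*(2*A/(⅑ + N)) = 2*A²/(⅑ + N))
x(182, u)/30955 + 6079/(-36687) = (18*182²/(1 + 9*219))/30955 + 6079/(-36687) = (18*33124/(1 + 1971))*(1/30955) + 6079*(-1/36687) = (18*33124/1972)*(1/30955) - 6079/36687 = (18*33124*(1/1972))*(1/30955) - 6079/36687 = (149058/493)*(1/30955) - 6079/36687 = 149058/15260815 - 6079/36687 = -87302003539/559873519905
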